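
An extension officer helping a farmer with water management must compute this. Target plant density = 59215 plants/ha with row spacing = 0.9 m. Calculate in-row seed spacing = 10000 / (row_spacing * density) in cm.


spacing = 10000 / (row_sp * density)
        = 10000 / (0.9 * 59215)
        = 10000 / 53293.50
        = 0.18764 m = 18.76 cm


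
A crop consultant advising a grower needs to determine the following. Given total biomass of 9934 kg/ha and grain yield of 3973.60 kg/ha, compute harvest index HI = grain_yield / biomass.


HI = grain_yield / biomass
   = 3973.60 / 9934
   = 0.40


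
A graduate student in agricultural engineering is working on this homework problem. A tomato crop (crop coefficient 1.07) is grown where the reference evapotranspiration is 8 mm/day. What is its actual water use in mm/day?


ETc = Kc * ET0
    = 1.07 * 8
    = 8.56 mm/day


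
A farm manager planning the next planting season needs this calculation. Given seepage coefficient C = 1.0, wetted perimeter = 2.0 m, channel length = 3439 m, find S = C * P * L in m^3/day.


S = C * P * L
  = 1.0 * 2.0 * 3439
  = 6878 m^3/day


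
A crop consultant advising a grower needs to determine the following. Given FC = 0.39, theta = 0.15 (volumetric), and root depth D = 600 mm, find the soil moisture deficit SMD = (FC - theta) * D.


SMD = (FC - theta) * D
    = (0.39 - 0.15) * 600
    = 0.240 * 600
    = 144 mm


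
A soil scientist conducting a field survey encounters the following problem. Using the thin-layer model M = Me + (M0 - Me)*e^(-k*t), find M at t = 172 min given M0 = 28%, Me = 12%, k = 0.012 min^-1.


M = Me + (M0 - Me) * e^(-k*t)
  = 12 + (28 - 12) * e^(-0.012*172)
  = 12 + 16 * e^(-2.064)
  = 12 + 16 * 0.12695
  = 12 + 2.0311
  = 14.03%


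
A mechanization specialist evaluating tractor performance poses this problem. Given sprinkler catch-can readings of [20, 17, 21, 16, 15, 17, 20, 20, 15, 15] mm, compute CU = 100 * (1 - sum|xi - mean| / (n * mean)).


xbar = 176 / 10 = 17.600
sum|xi - xbar| = 21.200
CU = 100 * (1 - 21.200 / (10 * 17.600))
   = 100 * (1 - 0.1205)
   = 87.95%


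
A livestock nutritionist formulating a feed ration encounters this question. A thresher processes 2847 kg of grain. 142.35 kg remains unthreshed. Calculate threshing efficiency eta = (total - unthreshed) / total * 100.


eta = (total - unthreshed) / total * 100
    = (2847 - 142.35) / 2847 * 100
    = 2704.65 / 2847 * 100
    = 95%


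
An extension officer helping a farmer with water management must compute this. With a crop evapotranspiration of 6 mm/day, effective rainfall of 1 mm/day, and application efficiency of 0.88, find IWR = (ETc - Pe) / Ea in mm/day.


IWR = (ETc - Pe) / Ea
    = (6 - 1) / 0.88
    = 5 / 0.88
    = 5.68 mm/day


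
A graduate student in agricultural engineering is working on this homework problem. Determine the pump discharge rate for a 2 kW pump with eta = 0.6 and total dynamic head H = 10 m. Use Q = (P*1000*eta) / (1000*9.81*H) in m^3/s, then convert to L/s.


Q = (P * 1000 * eta) / (rho * g * H)
  = (2 * 1000 * 0.6) / (1000 * 9.81 * 10)
  = 1200 / 98100
  = 0.01223 m^3/s = 12.23 L/s


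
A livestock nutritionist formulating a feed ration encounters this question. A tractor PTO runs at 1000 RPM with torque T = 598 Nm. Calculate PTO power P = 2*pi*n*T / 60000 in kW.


P = 2*pi*n*T / 60000
  = 2*pi * 1000 * 598 / 60000
  = 3757344.81 / 60000
  = 62.62 kW


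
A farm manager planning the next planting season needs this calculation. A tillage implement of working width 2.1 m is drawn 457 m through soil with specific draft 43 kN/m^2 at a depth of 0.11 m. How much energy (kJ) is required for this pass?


E = k * d * w * L
  = 43 * 0.11 * 2.1 * 457
  = 4539.38 kJ


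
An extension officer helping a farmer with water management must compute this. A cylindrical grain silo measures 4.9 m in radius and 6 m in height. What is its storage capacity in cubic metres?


V = pi * r^2 * h
  = pi * 4.9^2 * 6
  = pi * 24.01 * 6
  = 452.58 m^3


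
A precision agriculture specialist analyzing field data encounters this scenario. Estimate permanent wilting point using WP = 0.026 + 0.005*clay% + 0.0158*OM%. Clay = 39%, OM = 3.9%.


WP = 0.026 + 0.005*39 + 0.0158*3.9
   = 0.026 + 0.1950 + 0.0616
   = 0.2826


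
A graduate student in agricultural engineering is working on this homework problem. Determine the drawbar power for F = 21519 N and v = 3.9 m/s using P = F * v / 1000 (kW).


P = F * v / 1000
  = 21519 * 3.9 / 1000
  = 83924.10 / 1000
  = 83.92 kW


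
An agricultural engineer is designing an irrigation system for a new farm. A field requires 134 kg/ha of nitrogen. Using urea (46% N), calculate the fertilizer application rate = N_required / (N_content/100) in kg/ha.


Rate = N_required / (N_content / 100)
     = 134 / (46 / 100)
     = 134 / 0.46
     = 291.30 kg/ha


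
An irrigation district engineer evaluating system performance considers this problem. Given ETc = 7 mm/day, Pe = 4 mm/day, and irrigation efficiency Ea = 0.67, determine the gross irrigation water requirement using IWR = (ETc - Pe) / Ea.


IWR = (ETc - Pe) / Ea
    = (7 - 4) / 0.67
    = 3 / 0.67
    = 4.48 mm/day


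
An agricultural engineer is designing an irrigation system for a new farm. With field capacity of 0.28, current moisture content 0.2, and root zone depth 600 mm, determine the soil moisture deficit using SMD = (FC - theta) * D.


SMD = (FC - theta) * D
    = (0.28 - 0.2) * 600
    = 0.080 * 600
    = 48 mm


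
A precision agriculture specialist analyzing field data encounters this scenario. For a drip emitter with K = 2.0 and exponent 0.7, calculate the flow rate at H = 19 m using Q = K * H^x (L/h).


Q = K * H^x
  = 2.0 * 19^0.7
  = 2.0 * 7.8547
  = 15.71 L/h


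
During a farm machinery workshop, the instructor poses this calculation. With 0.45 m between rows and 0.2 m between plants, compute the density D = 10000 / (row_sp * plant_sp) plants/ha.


D = 10000 / (row_sp * plant_sp)
  = 10000 / (0.45 * 0.2)
  = 10000 / 0.0900
  = 111111.11 plants/ha


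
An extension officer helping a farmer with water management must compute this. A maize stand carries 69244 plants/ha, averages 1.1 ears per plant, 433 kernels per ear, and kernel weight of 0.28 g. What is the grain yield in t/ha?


Y = density * ears * kernels * kw
  = 69244 * 1.1 * 433 * 0.28 g/ha
  = 9234656.82 g/ha
  = 9234.66 kg/ha = 9.23 t/ha


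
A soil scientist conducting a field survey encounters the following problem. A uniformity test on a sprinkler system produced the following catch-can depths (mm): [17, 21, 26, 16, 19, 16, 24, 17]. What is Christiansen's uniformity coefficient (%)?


xbar = 156 / 8 = 19.500
sum|xi - xbar| = 25
CU = 100 * (1 - 25 / (8 * 19.500))
   = 100 * (1 - 0.1603)
   = 83.97%


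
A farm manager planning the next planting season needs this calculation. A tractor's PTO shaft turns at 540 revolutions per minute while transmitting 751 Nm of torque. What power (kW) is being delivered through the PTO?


P = 2*pi*n*T / 60000
  = 2*pi * 540 * 751 / 60000
  = 2548082.97 / 60000
  = 42.47 kW


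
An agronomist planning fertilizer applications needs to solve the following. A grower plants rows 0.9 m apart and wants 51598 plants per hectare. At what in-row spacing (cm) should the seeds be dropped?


spacing = 10000 / (row_sp * density)
        = 10000 / (0.9 * 51598)
        = 10000 / 46438.20
        = 0.21534 m = 21.53 cm


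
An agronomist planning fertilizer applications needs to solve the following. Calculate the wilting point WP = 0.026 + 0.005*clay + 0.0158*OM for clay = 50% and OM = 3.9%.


WP = 0.026 + 0.005*50 + 0.0158*3.9
   = 0.026 + 0.2500 + 0.0616
   = 0.3376


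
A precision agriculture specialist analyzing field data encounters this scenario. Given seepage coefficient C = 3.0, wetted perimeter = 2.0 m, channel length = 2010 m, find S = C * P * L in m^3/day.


S = C * P * L
  = 3.0 * 2.0 * 2010
  = 12060 m^3/day


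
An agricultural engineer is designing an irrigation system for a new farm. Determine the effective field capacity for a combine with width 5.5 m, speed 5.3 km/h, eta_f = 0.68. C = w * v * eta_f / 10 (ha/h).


C = w * v * eta_f / 10
  = 5.5 * 5.3 * 0.68 / 10
  = 19.82 / 10
  = 1.98 ha/h


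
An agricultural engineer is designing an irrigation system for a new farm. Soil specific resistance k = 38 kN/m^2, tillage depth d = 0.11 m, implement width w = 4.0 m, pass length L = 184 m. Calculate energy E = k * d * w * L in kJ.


E = k * d * w * L
  = 38 * 0.11 * 4.0 * 184
  = 3076.48 kJ


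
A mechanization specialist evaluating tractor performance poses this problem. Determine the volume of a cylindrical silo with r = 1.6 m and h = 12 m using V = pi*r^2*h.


V = pi * r^2 * h
  = pi * 1.6^2 * 12
  = pi * 2.56 * 12
  = 96.51 m^3


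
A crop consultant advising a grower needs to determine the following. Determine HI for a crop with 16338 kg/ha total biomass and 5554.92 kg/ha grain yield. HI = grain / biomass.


HI = grain_yield / biomass
   = 5554.92 / 16338
   = 0.34


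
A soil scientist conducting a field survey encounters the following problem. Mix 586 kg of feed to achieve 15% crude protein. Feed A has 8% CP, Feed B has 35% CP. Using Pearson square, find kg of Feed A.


parts_A = CP_b - target = 35 - 15 = 20
parts_B = target - CP_a = 15 - 8 = 7
total_parts = 20 + 7 = 27
Feed A = 586 * 20 / 27 = 434.07 kg
Feed B = 586 * 7 / 27 = 151.93 kg

434.07 kg


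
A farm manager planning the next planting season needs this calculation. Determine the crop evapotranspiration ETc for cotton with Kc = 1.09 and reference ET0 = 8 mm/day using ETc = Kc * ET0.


ETc = Kc * ET0
    = 1.09 * 8
    = 8.72 mm/day


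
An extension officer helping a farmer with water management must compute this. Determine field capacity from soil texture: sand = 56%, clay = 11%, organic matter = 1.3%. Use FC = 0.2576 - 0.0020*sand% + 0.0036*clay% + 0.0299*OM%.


FC = 0.2576 - 0.0020*56 + 0.0036*11 + 0.0299*1.3
   = 0.2576 - 0.1120 + 0.0396 + 0.0389
   = 0.2241


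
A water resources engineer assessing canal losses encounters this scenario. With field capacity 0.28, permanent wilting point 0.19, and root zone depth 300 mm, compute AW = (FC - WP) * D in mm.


AW = (FC - WP) * D
   = (0.28 - 0.19) * 300
   = 0.09 * 300
   = 27 mm


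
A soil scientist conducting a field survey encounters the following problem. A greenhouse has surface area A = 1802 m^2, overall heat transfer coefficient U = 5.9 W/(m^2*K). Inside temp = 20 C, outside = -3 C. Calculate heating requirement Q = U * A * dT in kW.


dT = 20 - (-3) = 23 K
Q = U * A * dT
  = 5.9 * 1802 * 23
  = 244531.40 W = 244.53 kW


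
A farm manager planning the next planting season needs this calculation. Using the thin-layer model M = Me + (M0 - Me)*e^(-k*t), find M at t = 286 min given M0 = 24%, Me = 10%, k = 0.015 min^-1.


M = Me + (M0 - Me) * e^(-k*t)
  = 10 + (24 - 10) * e^(-0.015*286)
  = 10 + 14 * e^(-4.290)
  = 10 + 14 * 0.01370
  = 10 + 0.1919
  = 10.19%


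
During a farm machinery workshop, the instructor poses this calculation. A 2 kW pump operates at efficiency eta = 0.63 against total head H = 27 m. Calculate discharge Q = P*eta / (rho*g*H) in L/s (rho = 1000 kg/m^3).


Q = (P * 1000 * eta) / (rho * g * H)
  = (2 * 1000 * 0.63) / (1000 * 9.81 * 27)
  = 1260 / 264870
  = 0.00476 m^3/s = 4.76 L/s


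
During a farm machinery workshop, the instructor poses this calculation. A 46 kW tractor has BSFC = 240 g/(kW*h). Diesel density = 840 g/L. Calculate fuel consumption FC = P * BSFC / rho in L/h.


FC = P * BSFC / rho_fuel
   = 46 * 240 / 840
   = 11040 / 840
   = 13.14 L/h


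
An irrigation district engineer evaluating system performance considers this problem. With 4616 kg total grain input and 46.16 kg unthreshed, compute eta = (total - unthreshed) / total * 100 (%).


eta = (total - unthreshed) / total * 100
    = (4616 - 46.16) / 4616 * 100
    = 4569.84 / 4616 * 100
    = 99%


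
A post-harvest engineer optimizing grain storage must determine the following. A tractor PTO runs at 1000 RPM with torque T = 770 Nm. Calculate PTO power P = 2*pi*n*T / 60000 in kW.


P = 2*pi*n*T / 60000
  = 2*pi * 1000 * 770 / 60000
  = 4838052.69 / 60000
  = 80.63 kW


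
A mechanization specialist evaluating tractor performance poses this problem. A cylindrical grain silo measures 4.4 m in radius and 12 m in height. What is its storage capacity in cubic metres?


V = pi * r^2 * h
  = pi * 4.4^2 * 12
  = pi * 19.36 * 12
  = 729.85 m^3


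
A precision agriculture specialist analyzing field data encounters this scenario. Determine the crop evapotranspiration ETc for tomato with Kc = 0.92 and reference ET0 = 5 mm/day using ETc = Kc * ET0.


ETc = Kc * ET0
    = 0.92 * 5
    = 4.60 mm/day


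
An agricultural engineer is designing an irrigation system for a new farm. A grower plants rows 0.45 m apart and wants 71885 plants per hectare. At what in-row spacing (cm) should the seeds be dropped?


spacing = 10000 / (row_sp * density)
        = 10000 / (0.45 * 71885)
        = 10000 / 32348.25
        = 0.30914 m = 30.91 cm


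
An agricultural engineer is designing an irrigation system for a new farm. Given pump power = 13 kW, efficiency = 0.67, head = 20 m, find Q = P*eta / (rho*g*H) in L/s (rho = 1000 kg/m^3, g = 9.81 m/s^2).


Q = (P * 1000 * eta) / (rho * g * H)
  = (13 * 1000 * 0.67) / (1000 * 9.81 * 20)
  = 8710 / 196200
  = 0.04439 m^3/s = 44.39 L/s


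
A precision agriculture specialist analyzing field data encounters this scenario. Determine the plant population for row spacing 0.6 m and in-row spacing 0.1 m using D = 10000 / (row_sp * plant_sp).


D = 10000 / (row_sp * plant_sp)
  = 10000 / (0.6 * 0.1)
  = 10000 / 0.0600
  = 166666.67 plants/ha


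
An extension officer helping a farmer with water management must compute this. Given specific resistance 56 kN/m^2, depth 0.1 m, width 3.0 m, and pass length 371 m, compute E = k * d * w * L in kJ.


E = k * d * w * L
  = 56 * 0.1 * 3.0 * 371
  = 6232.80 kJ


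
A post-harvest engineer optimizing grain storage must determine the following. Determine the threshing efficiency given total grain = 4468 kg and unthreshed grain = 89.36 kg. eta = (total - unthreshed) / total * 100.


eta = (total - unthreshed) / total * 100
    = (4468 - 89.36) / 4468 * 100
    = 4378.64 / 4468 * 100
    = 98%


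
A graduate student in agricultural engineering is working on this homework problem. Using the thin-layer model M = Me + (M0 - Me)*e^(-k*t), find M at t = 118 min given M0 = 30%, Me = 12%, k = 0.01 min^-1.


M = Me + (M0 - Me) * e^(-k*t)
  = 12 + (30 - 12) * e^(-0.01*118)
  = 12 + 18 * e^(-1.180)
  = 12 + 18 * 0.30728
  = 12 + 5.5310
  = 17.53%


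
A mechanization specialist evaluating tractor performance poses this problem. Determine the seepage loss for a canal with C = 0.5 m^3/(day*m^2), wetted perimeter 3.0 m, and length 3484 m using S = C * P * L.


S = C * P * L
  = 0.5 * 3.0 * 3484
  = 5226 m^3/day


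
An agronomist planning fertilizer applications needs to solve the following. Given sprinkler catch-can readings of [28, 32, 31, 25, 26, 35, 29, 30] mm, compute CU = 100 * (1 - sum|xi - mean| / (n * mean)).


xbar = 236 / 8 = 29.500
sum|xi - xbar| = 20
CU = 100 * (1 - 20 / (8 * 29.500))
   = 100 * (1 - 0.0847)
   = 91.53%


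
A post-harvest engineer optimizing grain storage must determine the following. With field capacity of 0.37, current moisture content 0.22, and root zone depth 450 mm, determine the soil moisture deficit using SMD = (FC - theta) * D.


SMD = (FC - theta) * D
    = (0.37 - 0.22) * 450
    = 0.150 * 450
    = 67.50 mm


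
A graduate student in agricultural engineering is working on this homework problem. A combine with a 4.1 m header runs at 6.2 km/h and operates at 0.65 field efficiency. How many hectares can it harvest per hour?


C = w * v * eta_f / 10
  = 4.1 * 6.2 * 0.65 / 10
  = 16.52 / 10
  = 1.65 ha/h


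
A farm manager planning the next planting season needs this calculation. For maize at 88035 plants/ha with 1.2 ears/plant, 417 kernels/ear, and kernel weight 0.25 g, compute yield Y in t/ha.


Y = density * ears * kernels * kw
  = 88035 * 1.2 * 417 * 0.25 g/ha
  = 11013178.50 g/ha
  = 11013.18 kg/ha = 11.01 t/ha


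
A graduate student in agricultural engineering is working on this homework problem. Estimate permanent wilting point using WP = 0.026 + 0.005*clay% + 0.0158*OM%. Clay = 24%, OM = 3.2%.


WP = 0.026 + 0.005*24 + 0.0158*3.2
   = 0.026 + 0.1200 + 0.0506
   = 0.1966


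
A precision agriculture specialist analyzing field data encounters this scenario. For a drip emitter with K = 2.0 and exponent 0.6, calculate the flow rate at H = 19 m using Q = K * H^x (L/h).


Q = K * H^x
  = 2.0 * 19^0.6
  = 2.0 * 5.8513
  = 11.70 L/h


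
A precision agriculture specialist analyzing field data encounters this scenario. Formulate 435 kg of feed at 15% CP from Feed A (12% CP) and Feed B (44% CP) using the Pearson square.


parts_A = CP_b - target = 44 - 15 = 29
parts_B = target - CP_a = 15 - 12 = 3
total_parts = 29 + 3 = 32
Feed A = 435 * 29 / 32 = 394.22 kg
Feed B = 435 * 3 / 32 = 40.78 kg

394.22 kg


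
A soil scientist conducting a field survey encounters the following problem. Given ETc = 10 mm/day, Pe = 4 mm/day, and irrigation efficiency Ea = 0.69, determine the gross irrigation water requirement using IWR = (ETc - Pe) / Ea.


IWR = (ETc - Pe) / Ea
    = (10 - 4) / 0.69
    = 6 / 0.69
    = 8.70 mm/day


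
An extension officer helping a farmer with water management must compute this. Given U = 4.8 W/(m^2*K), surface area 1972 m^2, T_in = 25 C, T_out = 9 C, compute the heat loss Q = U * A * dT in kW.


dT = 25 - (9) = 16 K
Q = U * A * dT
  = 4.8 * 1972 * 16
  = 151449.60 W = 151.45 kW


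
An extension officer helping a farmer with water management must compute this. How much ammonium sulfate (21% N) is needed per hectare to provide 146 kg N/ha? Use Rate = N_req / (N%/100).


Rate = N_required / (N_content / 100)
     = 146 / (21 / 100)
     = 146 / 0.21
     = 695.24 kg/ha


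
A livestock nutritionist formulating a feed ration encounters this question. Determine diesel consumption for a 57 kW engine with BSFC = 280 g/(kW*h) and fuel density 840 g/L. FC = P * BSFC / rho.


FC = P * BSFC / rho_fuel
   = 57 * 280 / 840
   = 15960 / 840
   = 19 L/h


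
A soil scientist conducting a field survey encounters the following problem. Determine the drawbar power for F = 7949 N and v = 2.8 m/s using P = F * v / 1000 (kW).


P = F * v / 1000
  = 7949 * 2.8 / 1000
  = 22257.20 / 1000
  = 22.26 kW


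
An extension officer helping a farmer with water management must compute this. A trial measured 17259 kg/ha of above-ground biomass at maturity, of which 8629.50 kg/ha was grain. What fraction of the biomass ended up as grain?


HI = grain_yield / biomass
   = 8629.50 / 17259
   = 0.50


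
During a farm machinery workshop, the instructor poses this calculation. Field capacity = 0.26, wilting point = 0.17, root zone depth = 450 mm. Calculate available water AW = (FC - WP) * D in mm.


AW = (FC - WP) * D
   = (0.26 - 0.17) * 450
   = 0.09 * 450
   = 40.50 mm


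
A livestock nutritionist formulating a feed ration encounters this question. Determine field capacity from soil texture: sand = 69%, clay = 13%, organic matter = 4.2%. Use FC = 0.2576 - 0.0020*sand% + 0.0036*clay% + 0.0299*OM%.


FC = 0.2576 - 0.0020*69 + 0.0036*13 + 0.0299*4.2
   = 0.2576 - 0.1380 + 0.0468 + 0.1256
   = 0.2920


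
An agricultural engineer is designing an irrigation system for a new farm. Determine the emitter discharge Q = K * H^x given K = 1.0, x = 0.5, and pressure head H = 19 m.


Q = K * H^x
  = 1.0 * 19^0.5
  = 1.0 * 4.3589
  = 4.36 L/h


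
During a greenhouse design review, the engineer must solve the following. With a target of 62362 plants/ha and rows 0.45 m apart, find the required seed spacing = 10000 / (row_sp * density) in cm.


spacing = 10000 / (row_sp * density)
        = 10000 / (0.45 * 62362)
        = 10000 / 28062.90
        = 0.35634 m = 35.63 cm


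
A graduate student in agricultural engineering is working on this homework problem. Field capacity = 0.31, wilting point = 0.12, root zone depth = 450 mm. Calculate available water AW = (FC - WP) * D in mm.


AW = (FC - WP) * D
   = (0.31 - 0.12) * 450
   = 0.19 * 450
   = 85.50 mm


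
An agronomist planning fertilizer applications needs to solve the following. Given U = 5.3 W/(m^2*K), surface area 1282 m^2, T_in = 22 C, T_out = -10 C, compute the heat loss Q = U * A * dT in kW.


dT = 22 - (-10) = 32 K
Q = U * A * dT
  = 5.3 * 1282 * 32
  = 217427.20 W = 217.43 kW


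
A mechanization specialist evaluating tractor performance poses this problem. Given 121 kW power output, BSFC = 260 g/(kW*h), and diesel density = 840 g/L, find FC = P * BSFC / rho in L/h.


FC = P * BSFC / rho_fuel
   = 121 * 260 / 840
   = 31460 / 840
   = 37.45 L/h


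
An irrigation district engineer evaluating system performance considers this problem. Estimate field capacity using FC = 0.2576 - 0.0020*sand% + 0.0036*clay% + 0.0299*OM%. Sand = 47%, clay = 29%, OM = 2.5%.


FC = 0.2576 - 0.0020*47 + 0.0036*29 + 0.0299*2.5
   = 0.2576 - 0.0940 + 0.1044 + 0.0748
   = 0.3428


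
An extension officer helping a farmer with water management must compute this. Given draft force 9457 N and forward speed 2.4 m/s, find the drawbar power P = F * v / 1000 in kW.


P = F * v / 1000
  = 9457 * 2.4 / 1000
  = 22696.80 / 1000
  = 22.70 kW


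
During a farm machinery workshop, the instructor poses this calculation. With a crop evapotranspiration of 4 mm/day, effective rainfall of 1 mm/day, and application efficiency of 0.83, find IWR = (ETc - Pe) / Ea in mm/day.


IWR = (ETc - Pe) / Ea
    = (4 - 1) / 0.83
    = 3 / 0.83
    = 3.61 mm/day


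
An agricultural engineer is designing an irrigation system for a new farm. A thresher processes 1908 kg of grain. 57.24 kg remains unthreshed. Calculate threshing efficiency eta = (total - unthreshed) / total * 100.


eta = (total - unthreshed) / total * 100
    = (1908 - 57.24) / 1908 * 100
    = 1850.76 / 1908 * 100
    = 97%


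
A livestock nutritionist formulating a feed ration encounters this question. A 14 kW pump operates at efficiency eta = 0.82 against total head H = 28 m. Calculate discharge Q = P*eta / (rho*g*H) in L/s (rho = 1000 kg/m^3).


Q = (P * 1000 * eta) / (rho * g * H)
  = (14 * 1000 * 0.82) / (1000 * 9.81 * 28)
  = 11480 / 274680
  = 0.04179 m^3/s = 41.79 L/s


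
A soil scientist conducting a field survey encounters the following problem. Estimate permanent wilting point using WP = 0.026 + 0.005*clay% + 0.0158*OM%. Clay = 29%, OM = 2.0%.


WP = 0.026 + 0.005*29 + 0.0158*2.0
   = 0.026 + 0.1450 + 0.0316
   = 0.2026


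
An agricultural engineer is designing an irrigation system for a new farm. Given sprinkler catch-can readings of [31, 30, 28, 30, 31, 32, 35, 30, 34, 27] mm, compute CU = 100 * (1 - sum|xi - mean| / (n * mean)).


xbar = 308 / 10 = 30.800
sum|xi - xbar| = 18
CU = 100 * (1 - 18 / (10 * 30.800))
   = 100 * (1 - 0.0584)
   = 94.16%


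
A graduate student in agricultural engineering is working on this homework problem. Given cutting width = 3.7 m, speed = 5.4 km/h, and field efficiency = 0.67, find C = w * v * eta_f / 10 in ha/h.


C = w * v * eta_f / 10
  = 3.7 * 5.4 * 0.67 / 10
  = 13.39 / 10
  = 1.34 ha/h


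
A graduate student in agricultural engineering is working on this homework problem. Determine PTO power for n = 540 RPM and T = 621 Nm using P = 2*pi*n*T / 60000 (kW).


P = 2*pi*n*T / 60000
  = 2*pi * 540 * 621 / 60000
  = 2107003.36 / 60000
  = 35.12 kW


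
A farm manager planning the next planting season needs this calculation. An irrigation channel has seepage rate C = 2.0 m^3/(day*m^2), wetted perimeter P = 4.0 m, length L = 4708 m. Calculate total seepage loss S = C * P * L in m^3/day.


S = C * P * L
  = 2.0 * 4.0 * 4708
  = 37664 m^3/day


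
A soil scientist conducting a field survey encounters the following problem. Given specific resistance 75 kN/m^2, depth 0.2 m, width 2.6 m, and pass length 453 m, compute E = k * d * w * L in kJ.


E = k * d * w * L
  = 75 * 0.2 * 2.6 * 453
  = 17667 kJ


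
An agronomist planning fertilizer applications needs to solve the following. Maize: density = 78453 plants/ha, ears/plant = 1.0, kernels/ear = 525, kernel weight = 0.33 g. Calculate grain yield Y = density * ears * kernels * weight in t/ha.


Y = density * ears * kernels * kw
  = 78453 * 1.0 * 525 * 0.33 g/ha
  = 13591982.25 g/ha
  = 13591.98 kg/ha = 13.59 t/ha


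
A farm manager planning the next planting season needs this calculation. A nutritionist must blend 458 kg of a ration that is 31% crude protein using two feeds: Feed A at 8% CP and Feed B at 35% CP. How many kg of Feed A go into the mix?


parts_A = CP_b - target = 35 - 31 = 4
parts_B = target - CP_a = 31 - 8 = 23
total_parts = 4 + 23 = 27
Feed A = 458 * 4 / 27 = 67.85 kg
Feed B = 458 * 23 / 27 = 390.15 kg

67.85 kg


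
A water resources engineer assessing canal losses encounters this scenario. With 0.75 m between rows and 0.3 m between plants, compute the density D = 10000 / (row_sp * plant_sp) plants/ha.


D = 10000 / (row_sp * plant_sp)
  = 10000 / (0.75 * 0.3)
  = 10000 / 0.2250
  = 44444.44 plants/ha


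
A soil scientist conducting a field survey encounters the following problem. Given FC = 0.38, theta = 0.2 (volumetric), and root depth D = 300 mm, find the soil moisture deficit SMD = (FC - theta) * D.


SMD = (FC - theta) * D
    = (0.38 - 0.2) * 300
    = 0.180 * 300
    = 54 mm


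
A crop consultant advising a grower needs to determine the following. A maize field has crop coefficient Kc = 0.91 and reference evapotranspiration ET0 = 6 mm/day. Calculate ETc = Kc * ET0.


ETc = Kc * ET0
    = 0.91 * 6
    = 5.46 mm/day


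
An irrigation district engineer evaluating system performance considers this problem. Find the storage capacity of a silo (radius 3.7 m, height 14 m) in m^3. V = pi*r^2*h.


V = pi * r^2 * h
  = pi * 3.7^2 * 14
  = pi * 13.69 * 14
  = 602.12 m^3


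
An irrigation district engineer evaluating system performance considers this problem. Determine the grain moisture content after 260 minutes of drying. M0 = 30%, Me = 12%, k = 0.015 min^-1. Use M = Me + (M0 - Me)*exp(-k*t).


M = Me + (M0 - Me) * e^(-k*t)
  = 12 + (30 - 12) * e^(-0.015*260)
  = 12 + 18 * e^(-3.900)
  = 12 + 18 * 0.02024
  = 12 + 0.3644
  = 12.36%


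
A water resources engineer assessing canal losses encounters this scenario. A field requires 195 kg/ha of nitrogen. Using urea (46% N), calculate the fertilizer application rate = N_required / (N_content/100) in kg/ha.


Rate = N_required / (N_content / 100)
     = 195 / (46 / 100)
     = 195 / 0.46
     = 423.91 kg/ha


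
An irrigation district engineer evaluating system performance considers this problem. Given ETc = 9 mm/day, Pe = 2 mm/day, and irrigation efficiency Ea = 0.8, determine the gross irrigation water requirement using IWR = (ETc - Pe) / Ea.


IWR = (ETc - Pe) / Ea
    = (9 - 2) / 0.8
    = 7 / 0.8
    = 8.75 mm/day


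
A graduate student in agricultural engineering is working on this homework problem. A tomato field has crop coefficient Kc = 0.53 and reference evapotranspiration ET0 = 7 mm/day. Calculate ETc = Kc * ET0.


ETc = Kc * ET0
    = 0.53 * 7
    = 3.71 mm/day


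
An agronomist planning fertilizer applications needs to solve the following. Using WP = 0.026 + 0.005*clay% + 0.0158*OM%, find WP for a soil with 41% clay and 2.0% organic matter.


WP = 0.026 + 0.005*41 + 0.0158*2.0
   = 0.026 + 0.2050 + 0.0316
   = 0.2626


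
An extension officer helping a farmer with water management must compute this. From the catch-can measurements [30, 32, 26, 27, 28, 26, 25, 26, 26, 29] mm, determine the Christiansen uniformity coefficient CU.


xbar = 275 / 10 = 27.500
sum|xi - xbar| = 18
CU = 100 * (1 - 18 / (10 * 27.500))
   = 100 * (1 - 0.0655)
   = 93.45%


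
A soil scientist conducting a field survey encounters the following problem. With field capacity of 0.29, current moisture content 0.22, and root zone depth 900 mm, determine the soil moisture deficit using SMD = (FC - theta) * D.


SMD = (FC - theta) * D
    = (0.29 - 0.22) * 900
    = 0.070 * 900
    = 63 mm


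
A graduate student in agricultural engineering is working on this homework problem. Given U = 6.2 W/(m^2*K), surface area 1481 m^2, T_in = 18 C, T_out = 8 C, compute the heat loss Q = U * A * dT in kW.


dT = 18 - (8) = 10 K
Q = U * A * dT
  = 6.2 * 1481 * 10
  = 91822 W = 91.82 kW


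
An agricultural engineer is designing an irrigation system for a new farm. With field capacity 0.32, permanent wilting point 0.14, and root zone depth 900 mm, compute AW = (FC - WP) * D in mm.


AW = (FC - WP) * D
   = (0.32 - 0.14) * 900
   = 0.18 * 900
   = 162 mm


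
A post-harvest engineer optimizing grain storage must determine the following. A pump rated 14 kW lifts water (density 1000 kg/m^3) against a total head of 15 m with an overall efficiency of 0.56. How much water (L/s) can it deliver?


Q = (P * 1000 * eta) / (rho * g * H)
  = (14 * 1000 * 0.56) / (1000 * 9.81 * 15)
  = 7840 / 147150
  = 0.05328 m^3/s = 53.28 L/s


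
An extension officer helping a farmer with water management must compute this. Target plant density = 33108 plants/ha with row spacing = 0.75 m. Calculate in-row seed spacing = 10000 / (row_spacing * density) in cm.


spacing = 10000 / (row_sp * density)
        = 10000 / (0.75 * 33108)
        = 10000 / 24831
        = 0.40272 m = 40.27 cm


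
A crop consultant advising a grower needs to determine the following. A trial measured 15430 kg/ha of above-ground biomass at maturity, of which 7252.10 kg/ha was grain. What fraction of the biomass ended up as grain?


HI = grain_yield / biomass
   = 7252.10 / 15430
   = 0.47


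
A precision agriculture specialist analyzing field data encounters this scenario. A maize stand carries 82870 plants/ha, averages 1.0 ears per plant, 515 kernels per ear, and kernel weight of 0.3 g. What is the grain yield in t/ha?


Y = density * ears * kernels * kw
  = 82870 * 1.0 * 515 * 0.3 g/ha
  = 12803415 g/ha
  = 12803.42 kg/ha = 12.80 t/ha


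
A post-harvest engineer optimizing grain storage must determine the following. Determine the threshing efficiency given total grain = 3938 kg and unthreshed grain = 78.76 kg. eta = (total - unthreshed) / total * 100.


eta = (total - unthreshed) / total * 100
    = (3938 - 78.76) / 3938 * 100
    = 3859.24 / 3938 * 100
    = 98%


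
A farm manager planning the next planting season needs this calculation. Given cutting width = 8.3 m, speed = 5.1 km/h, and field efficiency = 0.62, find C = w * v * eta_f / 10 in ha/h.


C = w * v * eta_f / 10
  = 8.3 * 5.1 * 0.62 / 10
  = 26.24 / 10
  = 2.62 ha/h


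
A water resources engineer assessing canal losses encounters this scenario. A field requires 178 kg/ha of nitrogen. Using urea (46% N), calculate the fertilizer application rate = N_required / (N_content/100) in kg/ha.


Rate = N_required / (N_content / 100)
     = 178 / (46 / 100)
     = 178 / 0.46
     = 386.96 kg/ha


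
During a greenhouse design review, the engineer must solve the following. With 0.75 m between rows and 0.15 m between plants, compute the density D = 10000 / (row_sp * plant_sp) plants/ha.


D = 10000 / (row_sp * plant_sp)
  = 10000 / (0.75 * 0.15)
  = 10000 / 0.1125
  = 88888.89 plants/ha


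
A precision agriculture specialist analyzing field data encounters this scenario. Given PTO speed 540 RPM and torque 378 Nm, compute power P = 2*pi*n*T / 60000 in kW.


P = 2*pi*n*T / 60000
  = 2*pi * 540 * 378 / 60000
  = 1282523.78 / 60000
  = 21.38 kW


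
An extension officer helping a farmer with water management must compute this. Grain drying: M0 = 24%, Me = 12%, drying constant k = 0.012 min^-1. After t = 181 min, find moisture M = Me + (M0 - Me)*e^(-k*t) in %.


M = Me + (M0 - Me) * e^(-k*t)
  = 12 + (24 - 12) * e^(-0.012*181)
  = 12 + 12 * e^(-2.172)
  = 12 + 12 * 0.11395
  = 12 + 1.3674
  = 13.37%


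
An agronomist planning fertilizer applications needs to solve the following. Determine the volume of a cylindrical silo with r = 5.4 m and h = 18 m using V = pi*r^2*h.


V = pi * r^2 * h
  = pi * 5.4^2 * 18
  = pi * 29.16 * 18
  = 1648.96 m^3


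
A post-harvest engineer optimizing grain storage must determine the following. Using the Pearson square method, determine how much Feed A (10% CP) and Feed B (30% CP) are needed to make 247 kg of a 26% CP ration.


parts_A = CP_b - target = 30 - 26 = 4
parts_B = target - CP_a = 26 - 10 = 16
total_parts = 4 + 16 = 20
Feed A = 247 * 4 / 20 = 49.40 kg
Feed B = 247 * 16 / 20 = 197.60 kg

49.40 kg


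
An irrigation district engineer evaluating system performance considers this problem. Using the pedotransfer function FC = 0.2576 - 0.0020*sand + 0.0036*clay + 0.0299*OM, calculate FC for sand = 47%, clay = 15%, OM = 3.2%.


FC = 0.2576 - 0.0020*47 + 0.0036*15 + 0.0299*3.2
   = 0.2576 - 0.0940 + 0.0540 + 0.0957
   = 0.3133


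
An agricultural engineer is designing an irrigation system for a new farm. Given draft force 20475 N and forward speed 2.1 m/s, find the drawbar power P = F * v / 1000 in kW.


P = F * v / 1000
  = 20475 * 2.1 / 1000
  = 42997.50 / 1000
  = 43.00 kW


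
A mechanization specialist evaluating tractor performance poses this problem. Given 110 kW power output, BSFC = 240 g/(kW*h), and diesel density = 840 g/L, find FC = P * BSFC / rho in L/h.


FC = P * BSFC / rho_fuel
   = 110 * 240 / 840
   = 26400 / 840
   = 31.43 L/h


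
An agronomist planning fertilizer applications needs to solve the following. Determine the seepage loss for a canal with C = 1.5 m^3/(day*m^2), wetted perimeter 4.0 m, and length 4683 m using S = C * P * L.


S = C * P * L
  = 1.5 * 4.0 * 4683
  = 28098 m^3/day


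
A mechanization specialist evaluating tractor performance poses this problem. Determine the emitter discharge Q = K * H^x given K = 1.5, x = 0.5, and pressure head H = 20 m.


Q = K * H^x
  = 1.5 * 20^0.5
  = 1.5 * 4.4721
  = 6.71 L/h


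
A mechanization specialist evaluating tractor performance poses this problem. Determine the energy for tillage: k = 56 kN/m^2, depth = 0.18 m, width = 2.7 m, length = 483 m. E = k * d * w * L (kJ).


E = k * d * w * L
  = 56 * 0.18 * 2.7 * 483
  = 13145.33 kJ


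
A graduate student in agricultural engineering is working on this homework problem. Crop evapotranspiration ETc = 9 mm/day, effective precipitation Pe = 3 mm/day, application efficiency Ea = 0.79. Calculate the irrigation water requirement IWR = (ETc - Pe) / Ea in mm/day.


IWR = (ETc - Pe) / Ea
    = (9 - 3) / 0.79
    = 6 / 0.79
    = 7.59 mm/day


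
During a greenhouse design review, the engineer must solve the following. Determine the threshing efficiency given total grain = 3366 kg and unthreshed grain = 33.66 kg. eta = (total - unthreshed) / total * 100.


eta = (total - unthreshed) / total * 100
    = (3366 - 33.66) / 3366 * 100
    = 3332.34 / 3366 * 100
    = 99%


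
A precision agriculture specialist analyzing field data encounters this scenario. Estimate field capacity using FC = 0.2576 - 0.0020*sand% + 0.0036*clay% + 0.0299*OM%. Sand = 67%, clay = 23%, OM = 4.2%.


FC = 0.2576 - 0.0020*67 + 0.0036*23 + 0.0299*4.2
   = 0.2576 - 0.1340 + 0.0828 + 0.1256
   = 0.3320


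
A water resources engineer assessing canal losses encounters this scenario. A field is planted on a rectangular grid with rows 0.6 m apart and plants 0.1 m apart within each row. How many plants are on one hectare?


D = 10000 / (row_sp * plant_sp)
  = 10000 / (0.6 * 0.1)
  = 10000 / 0.0600
  = 166666.67 plants/ha


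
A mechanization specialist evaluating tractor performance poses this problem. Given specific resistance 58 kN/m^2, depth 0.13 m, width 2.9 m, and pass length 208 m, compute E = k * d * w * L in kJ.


E = k * d * w * L
  = 58 * 0.13 * 2.9 * 208
  = 4548.13 kJ


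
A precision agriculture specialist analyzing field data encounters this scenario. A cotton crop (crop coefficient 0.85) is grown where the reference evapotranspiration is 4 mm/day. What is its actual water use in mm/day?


ETc = Kc * ET0
    = 0.85 * 4
    = 3.40 mm/day


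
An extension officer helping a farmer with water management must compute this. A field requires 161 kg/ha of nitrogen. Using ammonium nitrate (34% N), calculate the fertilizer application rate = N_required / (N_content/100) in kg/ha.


Rate = N_required / (N_content / 100)
     = 161 / (34 / 100)
     = 161 / 0.34
     = 473.53 kg/ha


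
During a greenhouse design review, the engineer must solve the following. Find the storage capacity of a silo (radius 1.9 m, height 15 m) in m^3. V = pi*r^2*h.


V = pi * r^2 * h
  = pi * 1.9^2 * 15
  = pi * 3.61 * 15
  = 170.12 m^3


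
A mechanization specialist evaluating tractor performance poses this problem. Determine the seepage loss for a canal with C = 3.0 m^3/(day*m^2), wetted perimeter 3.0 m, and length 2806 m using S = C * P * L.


S = C * P * L
  = 3.0 * 3.0 * 2806
  = 25254 m^3/day


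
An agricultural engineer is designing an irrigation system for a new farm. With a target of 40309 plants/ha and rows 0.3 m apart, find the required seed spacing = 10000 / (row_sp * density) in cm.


spacing = 10000 / (row_sp * density)
        = 10000 / (0.3 * 40309)
        = 10000 / 12092.70
        = 0.82695 m = 82.69 cm


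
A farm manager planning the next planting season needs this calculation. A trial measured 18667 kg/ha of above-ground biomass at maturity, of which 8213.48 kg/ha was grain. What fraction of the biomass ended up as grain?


HI = grain_yield / biomass
   = 8213.48 / 18667
   = 0.44


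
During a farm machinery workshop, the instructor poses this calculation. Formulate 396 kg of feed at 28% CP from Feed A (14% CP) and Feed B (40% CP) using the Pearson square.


parts_A = CP_b - target = 40 - 28 = 12
parts_B = target - CP_a = 28 - 14 = 14
total_parts = 12 + 14 = 26
Feed A = 396 * 12 / 26 = 182.77 kg
Feed B = 396 * 14 / 26 = 213.23 kg

182.77 kg


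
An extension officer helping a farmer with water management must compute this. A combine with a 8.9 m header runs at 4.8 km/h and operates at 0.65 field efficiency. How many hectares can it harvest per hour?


C = w * v * eta_f / 10
  = 8.9 * 4.8 * 0.65 / 10
  = 27.77 / 10
  = 2.78 ha/h


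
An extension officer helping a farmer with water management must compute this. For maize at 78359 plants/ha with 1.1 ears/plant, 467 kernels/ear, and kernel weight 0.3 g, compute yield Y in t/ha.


Y = density * ears * kernels * kw
  = 78359 * 1.1 * 467 * 0.3 g/ha
  = 12075905.49 g/ha
  = 12075.91 kg/ha = 12.08 t/ha


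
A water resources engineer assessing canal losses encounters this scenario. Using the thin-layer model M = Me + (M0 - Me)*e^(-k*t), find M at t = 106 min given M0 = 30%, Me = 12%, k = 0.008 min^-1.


M = Me + (M0 - Me) * e^(-k*t)
  = 12 + (30 - 12) * e^(-0.008*106)
  = 12 + 18 * e^(-0.848)
  = 12 + 18 * 0.42827
  = 12 + 7.7089
  = 19.71%


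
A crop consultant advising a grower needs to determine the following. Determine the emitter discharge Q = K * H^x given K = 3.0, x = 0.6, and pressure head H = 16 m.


Q = K * H^x
  = 3.0 * 16^0.6
  = 3.0 * 5.2780
  = 15.83 L/h


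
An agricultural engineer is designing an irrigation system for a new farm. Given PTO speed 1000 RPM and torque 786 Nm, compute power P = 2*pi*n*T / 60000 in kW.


P = 2*pi*n*T / 60000
  = 2*pi * 1000 * 786 / 60000
  = 4938583.65 / 60000
  = 82.31 kW
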